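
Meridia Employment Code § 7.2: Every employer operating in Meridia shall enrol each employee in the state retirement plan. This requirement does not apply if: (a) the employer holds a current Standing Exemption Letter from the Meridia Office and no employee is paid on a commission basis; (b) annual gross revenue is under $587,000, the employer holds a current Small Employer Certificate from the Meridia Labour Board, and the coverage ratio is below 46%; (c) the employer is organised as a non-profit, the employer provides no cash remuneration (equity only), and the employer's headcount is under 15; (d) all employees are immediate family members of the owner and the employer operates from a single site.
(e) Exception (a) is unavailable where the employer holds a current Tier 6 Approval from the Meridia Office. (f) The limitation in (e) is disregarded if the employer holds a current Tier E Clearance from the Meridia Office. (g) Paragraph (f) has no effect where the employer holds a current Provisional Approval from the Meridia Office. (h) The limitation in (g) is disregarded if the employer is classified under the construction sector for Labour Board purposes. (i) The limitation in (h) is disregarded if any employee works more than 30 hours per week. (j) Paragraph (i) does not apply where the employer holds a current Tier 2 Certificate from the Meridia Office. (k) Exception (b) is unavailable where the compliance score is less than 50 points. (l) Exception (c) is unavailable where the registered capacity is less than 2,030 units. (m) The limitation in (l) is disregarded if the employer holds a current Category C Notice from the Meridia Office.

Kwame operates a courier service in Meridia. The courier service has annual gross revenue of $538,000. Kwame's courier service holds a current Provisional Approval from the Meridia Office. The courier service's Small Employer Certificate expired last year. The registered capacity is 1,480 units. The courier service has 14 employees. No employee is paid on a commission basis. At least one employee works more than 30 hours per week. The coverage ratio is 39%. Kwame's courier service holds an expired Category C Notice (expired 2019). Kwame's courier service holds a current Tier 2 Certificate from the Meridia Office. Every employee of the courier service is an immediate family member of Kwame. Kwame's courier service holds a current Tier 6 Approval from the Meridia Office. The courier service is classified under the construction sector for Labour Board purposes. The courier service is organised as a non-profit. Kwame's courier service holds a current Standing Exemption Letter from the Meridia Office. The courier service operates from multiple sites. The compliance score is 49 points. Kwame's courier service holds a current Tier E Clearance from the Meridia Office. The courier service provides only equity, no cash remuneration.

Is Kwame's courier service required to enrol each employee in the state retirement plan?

Exception (a) is satisfied on its face — a current Standing Exemption Letter is held; no employee is paid on commission. Applying paragraphs (e)–(j): (e) would limit (a) — a current Tier 6 Approval is held — but (f) sets (e) aside: (f) applies — a current Tier E Clearance is held. (g) would limit (f) — a current Provisional Approval is held — but (h) sets (g) aside: (h) operates against (g): the courier service is classified under the construction sector. (i) applies (at least one employee exceeds 30 hours/week), but is itself disapplied by (j): (j) is triggered — a current Tier 2 Certificate is held. So (a) applies.
Exception (b) fails — the Small Employer Certificate has expired.
All of (c)'s requirements are met (the employer is a non-profit; remuneration is equity-only; the employer's headcount is 14, under the 15 limit). But applying paragraphs (l)–(m): (l) is triggered — the registered capacity is 1,480 units, less than the 2,030 units limit. (m), which would lift (l), does not operate here — the Category C Notice is not current. So (c) is unavailable.
Exception (d) fails — the employer operates from multiple sites.

No — exception (a) applies; Kwame's courier service is not required to enrol each employee in the state retirement plan.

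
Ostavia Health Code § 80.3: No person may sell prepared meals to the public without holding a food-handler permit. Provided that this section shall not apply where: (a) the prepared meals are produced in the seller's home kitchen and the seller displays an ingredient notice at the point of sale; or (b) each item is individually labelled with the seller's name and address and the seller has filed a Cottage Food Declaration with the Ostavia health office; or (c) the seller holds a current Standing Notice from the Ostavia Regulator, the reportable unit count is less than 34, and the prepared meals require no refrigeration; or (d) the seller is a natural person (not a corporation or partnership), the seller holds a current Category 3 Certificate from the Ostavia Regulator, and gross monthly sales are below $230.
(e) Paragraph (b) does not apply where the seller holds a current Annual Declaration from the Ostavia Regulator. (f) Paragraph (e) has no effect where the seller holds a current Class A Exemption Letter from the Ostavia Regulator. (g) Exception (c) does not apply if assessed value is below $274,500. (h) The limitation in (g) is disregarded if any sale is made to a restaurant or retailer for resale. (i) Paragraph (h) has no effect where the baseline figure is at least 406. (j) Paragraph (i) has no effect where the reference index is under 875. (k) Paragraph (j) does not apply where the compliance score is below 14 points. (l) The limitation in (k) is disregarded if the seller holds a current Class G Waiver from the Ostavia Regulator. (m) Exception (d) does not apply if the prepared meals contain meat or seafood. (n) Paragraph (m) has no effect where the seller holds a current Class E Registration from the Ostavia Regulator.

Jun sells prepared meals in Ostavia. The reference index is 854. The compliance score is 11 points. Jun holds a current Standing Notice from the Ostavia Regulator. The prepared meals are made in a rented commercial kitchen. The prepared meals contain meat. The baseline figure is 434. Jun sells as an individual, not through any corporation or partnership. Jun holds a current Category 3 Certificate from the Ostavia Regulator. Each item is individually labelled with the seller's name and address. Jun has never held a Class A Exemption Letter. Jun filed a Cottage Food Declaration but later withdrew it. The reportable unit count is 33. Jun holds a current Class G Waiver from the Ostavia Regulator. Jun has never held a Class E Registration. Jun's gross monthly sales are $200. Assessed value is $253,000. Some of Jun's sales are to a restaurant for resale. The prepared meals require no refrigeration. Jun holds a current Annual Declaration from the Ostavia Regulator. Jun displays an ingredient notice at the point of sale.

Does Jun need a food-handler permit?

Exception (a) fails — the prepared meals are made in a commercial kitchen, not a home kitchen.
Exception (b) does not apply: the Cottage Food Declaration was withdrawn.
Exception (c): a current Standing Notice is held; the reportable unit count is 33, less than the 34 limit; the prepared meals are shelf-stable — every condition holds. Applying paragraphs (g)–(l): (g) would limit (c) — assessed value is $253,000, below the $274,500 limit — but (h) sets (g) aside: (h) applies — some sales are to a restaurant for resale. (i) would limit (h) — the baseline figure is 434, meeting the 406 threshold — but (j) sets (i) aside: (j) is triggered — the reference index is 854, under the 875 limit. (k) operates (the compliance score is 11 points, below the 14 points limit), but yields to (l): (l) operates against (k): a current Class G Waiver is held. Exception (c) stands.
Exception (d) is satisfied on its face — the seller is a natural person; a current Category 3 Certificate is held; gross monthly sales are $200, below the $230 limit. However, paragraphs (m)–(n) must be considered: (m) operates against (d): the prepared meals contain meat. (n), which would lift (m), does not operate here — the Class E Registration is not current. (d) is therefore removed.

No — exception (c) applies; Jun is not required to hold a food-handler permit.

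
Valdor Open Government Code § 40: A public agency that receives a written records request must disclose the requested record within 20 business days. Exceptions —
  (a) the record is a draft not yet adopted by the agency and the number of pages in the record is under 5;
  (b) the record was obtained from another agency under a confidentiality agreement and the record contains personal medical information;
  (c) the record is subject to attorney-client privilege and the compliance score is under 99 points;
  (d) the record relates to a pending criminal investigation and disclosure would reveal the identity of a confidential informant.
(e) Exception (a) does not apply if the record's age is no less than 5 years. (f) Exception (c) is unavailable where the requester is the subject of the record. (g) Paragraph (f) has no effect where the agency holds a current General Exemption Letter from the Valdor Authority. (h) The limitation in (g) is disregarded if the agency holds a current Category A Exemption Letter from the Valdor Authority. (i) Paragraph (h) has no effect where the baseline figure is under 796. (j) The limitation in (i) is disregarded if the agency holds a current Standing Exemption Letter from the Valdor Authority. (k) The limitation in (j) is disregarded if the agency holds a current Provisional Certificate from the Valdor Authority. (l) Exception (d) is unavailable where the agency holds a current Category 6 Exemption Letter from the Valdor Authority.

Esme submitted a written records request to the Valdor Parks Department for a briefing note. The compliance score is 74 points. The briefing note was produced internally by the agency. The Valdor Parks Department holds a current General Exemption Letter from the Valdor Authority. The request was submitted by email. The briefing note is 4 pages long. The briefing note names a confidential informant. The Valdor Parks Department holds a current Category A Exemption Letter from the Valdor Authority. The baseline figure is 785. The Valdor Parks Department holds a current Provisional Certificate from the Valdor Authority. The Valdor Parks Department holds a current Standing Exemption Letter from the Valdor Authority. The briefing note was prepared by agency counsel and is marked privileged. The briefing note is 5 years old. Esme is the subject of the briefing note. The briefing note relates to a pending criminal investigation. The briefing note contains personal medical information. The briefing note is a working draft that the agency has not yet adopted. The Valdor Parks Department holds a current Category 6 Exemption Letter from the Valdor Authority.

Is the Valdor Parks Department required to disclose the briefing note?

No — exception (c) applies; the Valdor Parks Department is not required to disclose the briefing note.

Exception (a)'s conditions are all satisfied: the briefing note is an unadopted draft; the number of pages in the record is 4, under the 5 limit. But: (e) is engaged — the record's age is 5 years, meeting the 5 years threshold. Exception (a) does not apply.
Exception (b) fails — the briefing note was produced internally.
All of (c)'s requirements are met (the briefing note is privileged; the compliance score is 74 points, under the 99 points limit). Applying paragraphs (f)–(k): (f) is triggered (Esme is the subject of the briefing note), but yields to (g): (g) operates against (f): a current General Exemption Letter is held. (h) would limit (g) — a current Category A Exemption Letter is held — but (i) sets (h) aside: (i) operates — the baseline figure is 785, under the 796 limit. (j) is engaged (a current Standing Exemption Letter is held), but yields to (k): (k) is engaged — a current Provisional Certificate is held. Exception (c) stands.
Exception (d) is satisfied on its face — the briefing note relates to a pending investigation; the briefing note names a confidential informant. Turning to paragraph (l): (l) is engaged — a current Category 6 Exemption Letter is held. Exception (d) does not apply.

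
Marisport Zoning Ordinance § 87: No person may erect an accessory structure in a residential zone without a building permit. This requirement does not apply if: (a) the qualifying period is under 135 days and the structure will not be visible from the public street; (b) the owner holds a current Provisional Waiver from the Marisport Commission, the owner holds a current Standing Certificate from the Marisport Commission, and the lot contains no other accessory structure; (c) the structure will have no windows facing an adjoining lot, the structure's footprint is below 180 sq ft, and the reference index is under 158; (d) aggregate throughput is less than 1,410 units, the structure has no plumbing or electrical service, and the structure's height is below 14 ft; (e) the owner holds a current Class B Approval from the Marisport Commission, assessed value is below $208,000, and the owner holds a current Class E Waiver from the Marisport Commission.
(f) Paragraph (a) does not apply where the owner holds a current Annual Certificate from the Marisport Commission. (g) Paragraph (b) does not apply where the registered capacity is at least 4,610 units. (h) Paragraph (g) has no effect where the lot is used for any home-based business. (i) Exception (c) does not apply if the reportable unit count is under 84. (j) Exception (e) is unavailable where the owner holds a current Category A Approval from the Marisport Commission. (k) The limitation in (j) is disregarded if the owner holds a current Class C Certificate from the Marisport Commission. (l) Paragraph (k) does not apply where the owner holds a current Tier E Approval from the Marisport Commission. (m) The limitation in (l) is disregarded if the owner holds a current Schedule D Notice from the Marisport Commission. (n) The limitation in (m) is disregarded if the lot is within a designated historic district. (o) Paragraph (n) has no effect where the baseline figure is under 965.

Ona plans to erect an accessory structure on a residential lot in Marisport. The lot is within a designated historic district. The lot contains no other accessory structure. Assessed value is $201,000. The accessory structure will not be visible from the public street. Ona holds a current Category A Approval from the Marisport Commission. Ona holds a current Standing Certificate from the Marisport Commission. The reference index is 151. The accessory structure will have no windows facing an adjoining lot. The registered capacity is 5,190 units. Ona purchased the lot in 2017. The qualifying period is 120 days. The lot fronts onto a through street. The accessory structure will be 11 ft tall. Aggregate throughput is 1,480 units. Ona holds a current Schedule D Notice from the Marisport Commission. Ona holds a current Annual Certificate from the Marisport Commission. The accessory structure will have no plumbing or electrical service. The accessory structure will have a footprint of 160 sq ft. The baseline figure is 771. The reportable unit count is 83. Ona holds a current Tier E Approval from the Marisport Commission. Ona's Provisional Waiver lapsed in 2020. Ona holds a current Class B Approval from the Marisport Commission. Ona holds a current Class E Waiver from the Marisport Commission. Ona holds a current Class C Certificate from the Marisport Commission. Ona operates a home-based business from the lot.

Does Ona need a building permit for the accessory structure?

Exception (a): the qualifying period is 120 days, under the 135 days limit; the structure will not be visible from the street — every condition holds. But applying paragraph (f): (f) operates against (a): a current Annual Certificate is held. Exception (a) does not apply.
Exception (b) does not apply: no current Provisional Waiver is held.
Exception (c) is satisfied on its face — no windows face an adjoining lot; the structure's footprint is 160 sq ft, below the 180 sq ft limit; the reference index is 151, under the 158 limit. But applying paragraph (i): (i) is triggered — the reportable unit count is 83, under the 84 limit. Exception (c) does not apply.
Exception (d) fails — aggregate throughput is 1,480 units, not less than 1,410 units.
All of (e)'s requirements are met (a current Class B Approval is held; assessed value is $201,000, below the $208,000 limit; a current Class E Waiver is held). Under paragraphs (j)–(o): (j) operates (a current Category A Approval is held), but is overridden by (k): (k) operates — a current Class C Certificate is held. (l) operates (a current Tier E Approval is held), but is set aside by (m): (m) operates against (l): a current Schedule D Notice is held. (n) would limit (m) — the lot is in a historic district — but (o) sets (n) aside: (o) operates against (n): the baseline figure is 771, under the 965 limit. (e) remains available.

No — exception (e) applies; Ona does not need a building permit.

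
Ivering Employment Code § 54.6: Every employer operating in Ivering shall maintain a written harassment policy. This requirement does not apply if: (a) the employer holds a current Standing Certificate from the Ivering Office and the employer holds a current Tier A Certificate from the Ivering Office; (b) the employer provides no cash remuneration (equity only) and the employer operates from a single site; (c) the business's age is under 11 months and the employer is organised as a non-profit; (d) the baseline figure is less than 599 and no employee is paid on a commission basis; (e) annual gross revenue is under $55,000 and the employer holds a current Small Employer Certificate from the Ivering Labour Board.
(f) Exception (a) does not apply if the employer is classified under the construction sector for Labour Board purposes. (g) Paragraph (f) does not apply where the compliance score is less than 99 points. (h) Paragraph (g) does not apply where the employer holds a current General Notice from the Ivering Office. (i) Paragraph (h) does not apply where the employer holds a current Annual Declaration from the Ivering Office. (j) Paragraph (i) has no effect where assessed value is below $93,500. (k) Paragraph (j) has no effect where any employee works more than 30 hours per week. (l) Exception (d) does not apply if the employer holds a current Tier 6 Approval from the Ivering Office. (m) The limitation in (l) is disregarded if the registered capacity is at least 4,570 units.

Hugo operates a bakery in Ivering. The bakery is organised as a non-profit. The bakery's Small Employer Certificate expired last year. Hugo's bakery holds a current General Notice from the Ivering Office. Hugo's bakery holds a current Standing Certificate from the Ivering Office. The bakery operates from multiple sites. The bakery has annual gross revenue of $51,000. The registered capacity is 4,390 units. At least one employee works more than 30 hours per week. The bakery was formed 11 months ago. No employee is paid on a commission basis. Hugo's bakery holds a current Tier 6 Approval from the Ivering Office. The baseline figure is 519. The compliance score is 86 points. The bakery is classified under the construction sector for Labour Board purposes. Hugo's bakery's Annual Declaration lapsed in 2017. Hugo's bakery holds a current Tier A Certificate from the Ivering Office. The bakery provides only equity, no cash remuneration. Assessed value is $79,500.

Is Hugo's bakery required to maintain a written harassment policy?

Exception (a) is satisfied on its face — a current Standing Certificate is held; a current Tier A Certificate is held. But: (f) is triggered — the bakery is classified under the construction sector. (g) is triggered (the compliance score is 86 points, less than the 99 points limit), but is displaced by (h): (h) is triggered — a current General Notice is held. (i), which would lift (h), is not triggered — no current Annual Declaration is held. (a) is therefore removed.
Exception (b) fails — the employer operates from multiple sites.
Exception (c) fails — the business's age is 11 months, not under 11 months.
Exception (d) is satisfied on its face — the baseline figure is 519, less than the 599 limit; no employee is paid on commission. But: (l) is triggered — a current Tier 6 Approval is held. (m) is not engaged (the registered capacity is 4,390 units, short of 4,570 units), so (l) stands. Exception (d) does not apply.
Exception (e) requires that the employer holds a current Small Employer Certificate from the Ivering Labour Board; but the Small Employer Certificate has expired, so (e) is unavailable.
No exception applies. The general rule governs.

Yes — Hugo's bakery must maintain a written harassment policy.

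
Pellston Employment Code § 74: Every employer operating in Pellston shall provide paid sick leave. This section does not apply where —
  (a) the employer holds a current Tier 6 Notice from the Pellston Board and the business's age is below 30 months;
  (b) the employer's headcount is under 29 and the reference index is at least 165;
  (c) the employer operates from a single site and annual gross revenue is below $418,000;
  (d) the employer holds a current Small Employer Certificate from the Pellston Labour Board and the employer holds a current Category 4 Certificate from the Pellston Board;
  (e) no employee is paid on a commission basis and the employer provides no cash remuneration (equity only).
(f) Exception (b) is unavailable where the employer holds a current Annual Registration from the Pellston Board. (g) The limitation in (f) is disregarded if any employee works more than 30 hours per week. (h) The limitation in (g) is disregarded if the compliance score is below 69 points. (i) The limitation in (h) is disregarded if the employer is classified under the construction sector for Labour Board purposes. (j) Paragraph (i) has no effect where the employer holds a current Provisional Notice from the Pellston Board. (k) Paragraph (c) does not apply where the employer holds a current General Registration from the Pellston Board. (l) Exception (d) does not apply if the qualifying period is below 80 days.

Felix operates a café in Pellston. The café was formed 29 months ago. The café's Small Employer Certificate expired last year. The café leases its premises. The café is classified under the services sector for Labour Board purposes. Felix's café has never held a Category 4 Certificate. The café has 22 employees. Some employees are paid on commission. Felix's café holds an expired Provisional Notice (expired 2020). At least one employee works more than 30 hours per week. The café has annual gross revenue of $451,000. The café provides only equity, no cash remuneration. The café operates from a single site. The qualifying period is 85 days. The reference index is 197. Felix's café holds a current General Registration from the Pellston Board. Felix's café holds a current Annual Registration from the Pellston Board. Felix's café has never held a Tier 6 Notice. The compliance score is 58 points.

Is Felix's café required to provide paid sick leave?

Yes — Felix's café must provide paid sick leave.

Exception (a) fails — there is no Tier 6 Notice in force.
Exception (b): the employer's headcount is 22, under the 29 limit; the reference index is 197, meeting the 165 threshold — every condition holds. But applying paragraphs (f)–(j): (f) operates — a current Annual Registration is held. (g) is engaged (at least one employee exceeds 30 hours/week), but is set aside by (h): (h) is triggered — the compliance score is 58 points, below the 69 points limit. (i) is not engaged (the café is classified under the services sector), so (h) stands. So (b) is unavailable.
Exception (c) fails — annual gross revenue is $451,000, not below $418,000.
Exception (d) fails — the Small Employer Certificate has expired.
Exception (e) requires that no employee is paid on a commission basis; but some employees are paid on commission, so (e) is unavailable.
Every exception is unavailable, so the rule governs.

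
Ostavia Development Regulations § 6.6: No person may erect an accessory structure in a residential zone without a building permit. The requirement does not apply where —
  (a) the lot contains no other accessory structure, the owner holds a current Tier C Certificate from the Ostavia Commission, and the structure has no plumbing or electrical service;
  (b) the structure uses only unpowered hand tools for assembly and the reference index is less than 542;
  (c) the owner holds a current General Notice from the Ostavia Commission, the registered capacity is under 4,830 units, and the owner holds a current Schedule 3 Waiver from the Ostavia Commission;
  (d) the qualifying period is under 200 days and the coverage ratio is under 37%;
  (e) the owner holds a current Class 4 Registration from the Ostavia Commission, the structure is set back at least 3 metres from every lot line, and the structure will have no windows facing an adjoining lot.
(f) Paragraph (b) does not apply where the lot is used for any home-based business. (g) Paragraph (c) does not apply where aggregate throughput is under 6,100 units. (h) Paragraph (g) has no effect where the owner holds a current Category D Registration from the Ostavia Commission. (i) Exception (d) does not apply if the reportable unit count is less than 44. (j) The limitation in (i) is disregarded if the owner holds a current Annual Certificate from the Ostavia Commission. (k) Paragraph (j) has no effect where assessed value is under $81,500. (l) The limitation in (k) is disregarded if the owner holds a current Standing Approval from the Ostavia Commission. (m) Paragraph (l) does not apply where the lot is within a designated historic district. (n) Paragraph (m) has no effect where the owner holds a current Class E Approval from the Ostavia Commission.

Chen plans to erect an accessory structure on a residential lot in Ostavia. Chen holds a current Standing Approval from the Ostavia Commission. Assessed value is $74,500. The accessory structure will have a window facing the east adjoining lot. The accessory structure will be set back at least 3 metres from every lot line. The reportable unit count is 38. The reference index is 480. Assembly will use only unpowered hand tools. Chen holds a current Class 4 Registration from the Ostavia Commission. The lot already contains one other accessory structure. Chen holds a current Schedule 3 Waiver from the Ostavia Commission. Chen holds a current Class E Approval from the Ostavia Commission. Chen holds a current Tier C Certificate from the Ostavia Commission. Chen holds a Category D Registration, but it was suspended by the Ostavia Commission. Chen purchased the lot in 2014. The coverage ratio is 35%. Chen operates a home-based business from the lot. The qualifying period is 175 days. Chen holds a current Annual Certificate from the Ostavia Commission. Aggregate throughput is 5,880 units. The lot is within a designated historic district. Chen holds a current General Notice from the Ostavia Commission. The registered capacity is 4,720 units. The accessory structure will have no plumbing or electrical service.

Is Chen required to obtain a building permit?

No — exception (d) applies; Chen does not need a building permit.

Exception (a) requires that the lot contains no other accessory structure; but the lot already has another accessory structure, so (a) is unavailable.
Exception (b): assembly uses only hand tools; the reference index is 480, less than the 542 limit — every condition holds. But applying paragraph (f): (f) operates against (b): a home-based business operates on the lot. Exception (b) does not apply.
All of (c)'s requirements are met (a current General Notice is held; the registered capacity is 4,720 units, under the 4,830 units limit; a current Schedule 3 Waiver is held). However, paragraphs (g)–(h) must be considered: (g) operates — aggregate throughput is 5,880 units, under the 6,100 units limit. (h) does not operate here (there is no Category D Registration in force), so (g) stands. Exception (c) does not apply.
Exception (d) is satisfied on its face — the qualifying period is 175 days, under the 200 days limit; the coverage ratio is 35%, under the 37% limit. Considering the limiting provisions: (i) applies (the reportable unit count is 38, less than the 44 limit), but yields to (j): (j) operates against (i): a current Annual Certificate is held. (k) would limit (j) — assessed value is $74,500, under the $81,500 limit — but (l) sets (k) aside: (l) operates against (k): a current Standing Approval is held. (m) applies (the lot is in a historic district), but yields to (n): (n) is triggered — a current Class E Approval is held. Exception (d) stands.
Exception (e) does not apply: a window faces an adjoining lot.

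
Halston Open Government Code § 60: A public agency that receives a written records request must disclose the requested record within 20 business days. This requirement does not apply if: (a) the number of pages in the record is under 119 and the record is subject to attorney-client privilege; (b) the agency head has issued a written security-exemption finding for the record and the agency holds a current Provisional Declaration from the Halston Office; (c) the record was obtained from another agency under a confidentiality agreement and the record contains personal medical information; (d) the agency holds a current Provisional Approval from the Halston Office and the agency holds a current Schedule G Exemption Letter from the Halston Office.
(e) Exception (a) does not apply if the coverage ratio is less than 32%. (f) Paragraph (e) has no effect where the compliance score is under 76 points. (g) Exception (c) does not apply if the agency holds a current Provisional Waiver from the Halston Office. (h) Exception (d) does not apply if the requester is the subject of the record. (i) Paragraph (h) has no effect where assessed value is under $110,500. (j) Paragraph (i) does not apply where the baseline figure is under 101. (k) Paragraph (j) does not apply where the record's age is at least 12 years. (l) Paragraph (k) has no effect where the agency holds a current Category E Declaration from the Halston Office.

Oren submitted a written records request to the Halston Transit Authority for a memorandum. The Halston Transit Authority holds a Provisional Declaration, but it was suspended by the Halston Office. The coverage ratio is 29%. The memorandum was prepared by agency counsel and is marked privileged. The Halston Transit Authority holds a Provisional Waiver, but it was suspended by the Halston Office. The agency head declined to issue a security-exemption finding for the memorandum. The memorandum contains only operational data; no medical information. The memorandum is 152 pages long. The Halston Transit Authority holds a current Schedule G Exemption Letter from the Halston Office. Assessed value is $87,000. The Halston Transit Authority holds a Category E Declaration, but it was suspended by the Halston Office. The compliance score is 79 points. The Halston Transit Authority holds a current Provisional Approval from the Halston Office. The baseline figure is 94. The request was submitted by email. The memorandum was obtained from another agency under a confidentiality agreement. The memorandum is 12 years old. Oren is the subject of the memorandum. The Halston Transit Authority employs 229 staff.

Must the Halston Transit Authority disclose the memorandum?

No — exception (d) applies; the Halston Transit Authority is not required to disclose the memorandum.

Exception (a) does not apply: the number of pages in the record is 152, not under 119.
Exception (b) requires that the agency head has issued a written security-exemption finding for the record; but the agency head declined to issue a security-exemption finding, so (b) is unavailable.
Exception (c) requires that the record contains personal medical information; but the memorandum contains only operational data, so (c) is unavailable.
Exception (d)'s conditions are all satisfied: a current Provisional Approval is held; a current Schedule G Exemption Letter is held. Applying paragraphs (h)–(l): (h) would limit (d) — Oren is the subject of the memorandum — but (i) sets (h) aside: (i) is engaged — assessed value is $87,000, under the $110,500 limit. (j) would limit (i) — the baseline figure is 94, under the 101 limit — but (k) sets (j) aside: (k) operates — the record's age is 12 years, meeting the 12 years threshold. (l), which would lift (k), does not operate here — there is no Category E Declaration in force. (d) remains available.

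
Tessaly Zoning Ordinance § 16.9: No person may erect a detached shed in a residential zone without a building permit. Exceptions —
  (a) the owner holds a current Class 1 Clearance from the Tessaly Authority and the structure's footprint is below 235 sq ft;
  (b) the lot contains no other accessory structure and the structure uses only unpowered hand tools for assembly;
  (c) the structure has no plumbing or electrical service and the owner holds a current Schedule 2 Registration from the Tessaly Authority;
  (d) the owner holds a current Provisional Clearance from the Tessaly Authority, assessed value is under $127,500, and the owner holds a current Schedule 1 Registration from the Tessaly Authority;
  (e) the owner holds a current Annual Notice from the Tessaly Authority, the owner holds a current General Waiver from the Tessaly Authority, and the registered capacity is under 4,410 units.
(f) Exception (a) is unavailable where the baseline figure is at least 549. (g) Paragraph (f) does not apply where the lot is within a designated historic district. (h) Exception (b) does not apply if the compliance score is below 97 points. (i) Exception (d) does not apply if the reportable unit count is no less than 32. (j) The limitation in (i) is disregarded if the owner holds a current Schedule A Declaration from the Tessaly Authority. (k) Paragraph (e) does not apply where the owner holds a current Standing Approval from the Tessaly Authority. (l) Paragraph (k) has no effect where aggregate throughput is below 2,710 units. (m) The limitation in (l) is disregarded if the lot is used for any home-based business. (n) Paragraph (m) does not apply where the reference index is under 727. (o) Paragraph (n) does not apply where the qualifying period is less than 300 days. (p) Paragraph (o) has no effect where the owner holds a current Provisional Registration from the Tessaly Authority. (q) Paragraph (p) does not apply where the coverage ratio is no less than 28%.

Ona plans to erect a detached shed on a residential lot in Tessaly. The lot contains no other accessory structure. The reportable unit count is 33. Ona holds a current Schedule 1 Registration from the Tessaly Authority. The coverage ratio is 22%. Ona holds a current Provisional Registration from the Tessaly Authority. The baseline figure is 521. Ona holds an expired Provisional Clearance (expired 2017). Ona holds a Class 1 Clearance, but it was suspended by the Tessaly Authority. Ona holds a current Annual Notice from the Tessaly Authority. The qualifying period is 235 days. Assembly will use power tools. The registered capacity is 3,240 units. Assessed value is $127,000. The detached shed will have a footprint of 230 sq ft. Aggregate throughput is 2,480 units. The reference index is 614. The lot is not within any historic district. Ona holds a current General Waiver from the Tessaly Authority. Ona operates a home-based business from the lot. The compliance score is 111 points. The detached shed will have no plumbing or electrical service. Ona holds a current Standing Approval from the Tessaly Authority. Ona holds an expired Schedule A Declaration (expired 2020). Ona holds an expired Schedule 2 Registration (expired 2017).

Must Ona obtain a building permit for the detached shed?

No — exception (e) applies; Ona does not need a building permit.

Exception (a) fails — no current Class 1 Clearance is held.
Exception (b) does not apply: assembly uses power tools.
Exception (c) fails — the Schedule 2 Registration is not current.
Exception (d) fails — no current Provisional Clearance is held.
Exception (e): a current Annual Notice is held; a current General Waiver is held; the registered capacity is 3,240 units, under the 4,410 units limit — every condition holds. Considering the limiting provisions: (k) is engaged (a current Standing Approval is held), but yields to (l): (l) applies — aggregate throughput is 2,480 units, below the 2,710 units limit. (m) would limit (l) — a home-based business operates on the lot — but (n) sets (m) aside: (n) operates against (m): the reference index is 614, under the 727 limit. (o) operates (the qualifying period is 235 days, less than the 300 days limit), but is itself disapplied by (p): (p) applies — a current Provisional Registration is held. (q), which would lift (p), is inapplicable — the coverage ratio is 22%, short of 28%. Exception (e) stands.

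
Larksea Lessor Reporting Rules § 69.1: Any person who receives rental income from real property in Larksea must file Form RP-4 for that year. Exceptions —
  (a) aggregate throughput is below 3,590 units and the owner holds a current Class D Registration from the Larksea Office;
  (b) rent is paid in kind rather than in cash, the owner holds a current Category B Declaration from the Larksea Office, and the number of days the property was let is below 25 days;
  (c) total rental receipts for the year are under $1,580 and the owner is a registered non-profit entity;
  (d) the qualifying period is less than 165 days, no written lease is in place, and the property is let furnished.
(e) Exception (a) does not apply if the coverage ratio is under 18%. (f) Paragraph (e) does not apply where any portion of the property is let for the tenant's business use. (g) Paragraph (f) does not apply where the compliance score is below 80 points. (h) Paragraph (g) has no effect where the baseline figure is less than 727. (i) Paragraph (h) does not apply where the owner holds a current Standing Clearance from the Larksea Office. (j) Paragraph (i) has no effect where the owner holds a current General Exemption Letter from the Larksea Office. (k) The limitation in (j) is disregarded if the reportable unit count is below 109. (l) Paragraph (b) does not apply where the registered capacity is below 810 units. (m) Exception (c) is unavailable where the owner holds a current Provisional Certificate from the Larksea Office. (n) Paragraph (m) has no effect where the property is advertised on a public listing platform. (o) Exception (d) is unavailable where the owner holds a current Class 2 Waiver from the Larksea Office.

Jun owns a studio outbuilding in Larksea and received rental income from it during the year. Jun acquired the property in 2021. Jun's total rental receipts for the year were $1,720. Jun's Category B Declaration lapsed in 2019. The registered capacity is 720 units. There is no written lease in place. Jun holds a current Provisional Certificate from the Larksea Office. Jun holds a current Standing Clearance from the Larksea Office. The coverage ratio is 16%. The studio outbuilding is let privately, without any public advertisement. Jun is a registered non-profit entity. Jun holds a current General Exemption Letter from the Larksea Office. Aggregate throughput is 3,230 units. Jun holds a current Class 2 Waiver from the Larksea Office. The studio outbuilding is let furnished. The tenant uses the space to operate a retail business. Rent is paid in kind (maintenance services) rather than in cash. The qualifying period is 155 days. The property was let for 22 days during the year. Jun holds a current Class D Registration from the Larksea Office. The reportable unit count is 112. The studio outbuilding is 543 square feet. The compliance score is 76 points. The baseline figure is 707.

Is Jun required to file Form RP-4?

No — exception (a) applies; Jun is not required to file Form RP-4.

Exception (a) is satisfied on its face — aggregate throughput is 3,230 units, below the 3,590 units limit; a current Class D Registration is held. Under paragraphs (e)–(k): (e) would limit (a) — the coverage ratio is 16%, under the 18% limit — but (f) sets (e) aside: (f) operates against (e): the space is let for business use. (g) operates (the compliance score is 76 points, below the 80 points limit), but is set aside by (h): (h) operates against (g): the baseline figure is 707, less than the 727 limit. (i) applies (a current Standing Clearance is held), but yields to (j): (j) applies — a current General Exemption Letter is held. (k), which would lift (j), does not operate here — the reportable unit count is 112, not below 109. Exception (a) stands.
Exception (b) requires that the owner holds a current Category B Declaration from the Larksea Office; but the Category B Declaration is not current, so (b) is unavailable.
Exception (c) requires that total rental receipts for the year are under $1,580; but total rental receipts for the year are $1,720, not under $1,580, so (c) is unavailable.
All of (d)'s requirements are met (the qualifying period is 155 days, less than the 165 days limit; there is no written lease; the property is let furnished). But: (o) operates against (d): a current Class 2 Waiver is held. Exception (d) does not apply.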